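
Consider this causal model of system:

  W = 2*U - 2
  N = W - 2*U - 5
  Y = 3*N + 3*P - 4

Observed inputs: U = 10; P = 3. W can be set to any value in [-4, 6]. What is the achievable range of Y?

Intervening on W fixes its value directly, overriding its dependence on U.
Substituting into the N equation gives N = W - 25.
Substituting into the Y equation gives Y = 3*W - 70.
Linear in W, so extremes are at the endpoints: W = -4 gives Y = -82; W = 6 gives Y = -52.

-82 to -52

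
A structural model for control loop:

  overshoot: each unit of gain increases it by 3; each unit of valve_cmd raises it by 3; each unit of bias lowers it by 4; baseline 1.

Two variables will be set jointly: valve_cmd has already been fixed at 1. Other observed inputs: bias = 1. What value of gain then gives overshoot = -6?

With valve_cmd held at 1:
Substituting into the overshoot equation gives overshoot = 3*gain.
Solve 3*gain = -6: gain = -6 / 3 = -2.

gain = -2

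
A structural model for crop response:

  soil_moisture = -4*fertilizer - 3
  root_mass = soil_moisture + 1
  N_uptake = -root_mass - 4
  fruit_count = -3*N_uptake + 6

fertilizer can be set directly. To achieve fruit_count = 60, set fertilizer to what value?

Substituting into the root_mass equation gives root_mass = -4*fertilizer - 2.
This gives N_uptake = 4*fertilizer - 2.
This gives fruit_count = -12*fertilizer + 12.
Solve -12*fertilizer + 12 = 60: fertilizer = (60 - 12) / -12 = -4.

fertilizer = -4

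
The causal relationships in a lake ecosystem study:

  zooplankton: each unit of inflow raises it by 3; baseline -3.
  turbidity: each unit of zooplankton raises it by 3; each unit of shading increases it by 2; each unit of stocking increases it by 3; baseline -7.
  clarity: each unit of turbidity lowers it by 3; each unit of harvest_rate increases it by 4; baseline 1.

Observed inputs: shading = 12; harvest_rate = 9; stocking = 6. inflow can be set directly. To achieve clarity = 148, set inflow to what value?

Substituting into the turbidity equation gives turbidity = 9*inflow + 26.
This gives clarity = -27*inflow - 41.
Solve -27*inflow - 41 = 148: inflow = (148 + 41) / -27 = -7.

inflow = -7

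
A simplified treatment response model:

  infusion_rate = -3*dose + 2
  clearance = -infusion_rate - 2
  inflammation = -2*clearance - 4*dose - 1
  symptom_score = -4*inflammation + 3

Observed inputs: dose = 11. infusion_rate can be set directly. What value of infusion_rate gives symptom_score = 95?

infusion_rate = 9

Intervening on infusion_rate fixes its value directly, overriding its dependence on dose.
Substituting into the inflammation equation gives inflammation = 2*infusion_rate - 41.
symptom_score becomes -8*infusion_rate + 167.
Solve -8*infusion_rate + 167 = 95: infusion_rate = (95 - 167) / -8 = 9.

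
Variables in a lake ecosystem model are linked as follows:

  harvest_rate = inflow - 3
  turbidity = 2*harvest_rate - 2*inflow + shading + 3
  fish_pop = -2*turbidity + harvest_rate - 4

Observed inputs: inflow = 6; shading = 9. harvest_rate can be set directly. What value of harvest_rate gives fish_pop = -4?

harvest_rate = 0

Intervening on harvest_rate fixes its value directly, overriding its dependence on inflow.
Substituting into the turbidity equation gives turbidity = 2*harvest_rate.
Substituting into the fish_pop equation gives fish_pop = -3*harvest_rate - 4.
Solve -3*harvest_rate - 4 = -4: harvest_rate = (-4 + 4) / -3 = 0.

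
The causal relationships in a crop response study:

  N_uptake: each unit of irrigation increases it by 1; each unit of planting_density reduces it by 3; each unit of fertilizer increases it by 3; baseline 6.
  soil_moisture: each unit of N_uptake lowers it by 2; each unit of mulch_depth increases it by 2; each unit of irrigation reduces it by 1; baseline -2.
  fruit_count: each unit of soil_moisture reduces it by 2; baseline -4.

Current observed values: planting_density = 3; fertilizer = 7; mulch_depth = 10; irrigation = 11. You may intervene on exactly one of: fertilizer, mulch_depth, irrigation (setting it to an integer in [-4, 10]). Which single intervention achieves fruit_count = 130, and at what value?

Intervening on fertilizer: fruit_count = 12*fertilizer + 14. Reaching 130 requires fertilizer = 29/3, not an integer.
Intervening on mulch_depth: with other inputs at their observed values, fruit_count = -4*mulch_depth + 138. Solving for 130 gives mulch_depth = 2, within [-4, 10].
Intervening on irrigation: fruit_count = 6*irrigation + 32. Reaching 130 requires irrigation = 49/3, not an integer.

set mulch_depth = 2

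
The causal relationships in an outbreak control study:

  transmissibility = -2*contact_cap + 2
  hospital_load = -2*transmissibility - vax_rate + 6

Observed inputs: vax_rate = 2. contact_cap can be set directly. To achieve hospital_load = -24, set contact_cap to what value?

contact_cap = -6

Substituting into the hospital_load equation gives hospital_load = 4*contact_cap.
Solve 4*contact_cap = -24: contact_cap = -24 / 4 = -6.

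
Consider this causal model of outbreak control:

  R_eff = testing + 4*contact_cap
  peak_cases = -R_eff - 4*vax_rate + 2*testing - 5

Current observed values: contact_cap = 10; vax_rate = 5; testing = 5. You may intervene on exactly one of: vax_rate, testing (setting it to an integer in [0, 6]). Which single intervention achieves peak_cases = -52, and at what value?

set vax_rate = 3

Intervening on vax_rate: with other inputs at their observed values, peak_cases = -4*vax_rate - 40. Solving for -52 gives vax_rate = 3, within [0, 6].
Intervening on testing: peak_cases = testing - 65. Reaching -52 requires testing = 13, outside [0, 6].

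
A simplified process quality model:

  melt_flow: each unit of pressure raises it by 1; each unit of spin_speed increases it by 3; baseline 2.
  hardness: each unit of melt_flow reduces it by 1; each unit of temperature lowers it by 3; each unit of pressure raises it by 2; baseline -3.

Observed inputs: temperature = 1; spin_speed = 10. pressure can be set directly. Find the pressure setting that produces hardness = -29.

Substituting into the melt_flow equation gives melt_flow = pressure + 32.
This gives hardness = pressure - 38.
Solve pressure - 38 = -29: pressure = (-29 + 38) / 1 = 9.

pressure = 9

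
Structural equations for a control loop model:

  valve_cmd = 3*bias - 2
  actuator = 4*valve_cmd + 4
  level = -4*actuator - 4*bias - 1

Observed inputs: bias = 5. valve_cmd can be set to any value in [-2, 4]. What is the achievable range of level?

Intervening on valve_cmd fixes its value directly, overriding its dependence on bias.
Substituting into the level equation gives level = -16*valve_cmd - 37.
Linear in valve_cmd, so extremes are at the endpoints: valve_cmd = -2 gives level = -5; valve_cmd = 4 gives level = -101.

-101 to -5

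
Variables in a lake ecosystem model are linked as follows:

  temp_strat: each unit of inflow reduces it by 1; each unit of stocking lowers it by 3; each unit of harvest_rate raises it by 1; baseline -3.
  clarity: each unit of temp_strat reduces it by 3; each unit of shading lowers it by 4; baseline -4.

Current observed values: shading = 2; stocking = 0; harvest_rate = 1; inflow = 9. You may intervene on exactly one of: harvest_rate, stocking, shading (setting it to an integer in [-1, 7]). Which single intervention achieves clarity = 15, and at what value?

set harvest_rate = 3

Intervening on harvest_rate: with other inputs at their observed values, clarity = -3*harvest_rate + 24. Solving for 15 gives harvest_rate = 3, within [-1, 7].
Intervening on stocking: clarity = 9*stocking + 21. Reaching 15 requires stocking = -2/3, not an integer.
Intervening on shading: clarity = -4*shading + 29. Reaching 15 requires shading = 7/2, not an integer.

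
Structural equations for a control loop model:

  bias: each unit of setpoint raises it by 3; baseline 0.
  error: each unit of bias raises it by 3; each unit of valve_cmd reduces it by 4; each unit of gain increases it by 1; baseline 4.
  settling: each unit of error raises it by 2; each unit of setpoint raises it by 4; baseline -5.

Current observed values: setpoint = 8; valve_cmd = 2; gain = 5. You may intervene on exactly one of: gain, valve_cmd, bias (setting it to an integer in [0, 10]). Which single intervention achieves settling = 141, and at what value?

set valve_cmd = 6

Intervening on gain: settling = 2*gain + 163. Reaching 141 requires gain = -11, outside [0, 10].
Intervening on valve_cmd: with other inputs at their observed values, settling = -8*valve_cmd + 189. Solving for 141 gives valve_cmd = 6, within [0, 10].
Intervening on bias: settling = 6*bias + 29. Reaching 141 requires bias = 56/3, not an integer.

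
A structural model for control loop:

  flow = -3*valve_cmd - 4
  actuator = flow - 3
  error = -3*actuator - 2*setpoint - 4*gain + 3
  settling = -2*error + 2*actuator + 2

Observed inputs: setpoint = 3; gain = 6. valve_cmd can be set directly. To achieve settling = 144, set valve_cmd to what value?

Substituting into the actuator equation gives actuator = -3*valve_cmd - 7.
Substituting into the error equation gives error = 9*valve_cmd - 6.
Substituting into the settling equation gives settling = -24*valve_cmd.
Solve -24*valve_cmd = 144: valve_cmd = 144 / -24 = -6.

valve_cmd = -6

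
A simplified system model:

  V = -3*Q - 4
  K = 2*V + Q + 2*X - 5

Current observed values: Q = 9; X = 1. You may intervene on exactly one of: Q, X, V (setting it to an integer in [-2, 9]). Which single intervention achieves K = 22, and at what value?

Intervening on Q: K = -5*Q - 11. Reaching 22 requires Q = -33/5, not an integer.
Intervening on X: K = 2*X - 58. Reaching 22 requires X = 40, outside [-2, 9].
Intervening on V: with other inputs at their observed values, K = 2*V + 6. Solving for 22 gives V = 8, within [-2, 9].

set V = 8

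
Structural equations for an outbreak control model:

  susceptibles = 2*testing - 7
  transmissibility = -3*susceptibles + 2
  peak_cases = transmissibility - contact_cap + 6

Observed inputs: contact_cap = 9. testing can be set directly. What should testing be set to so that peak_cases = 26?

Substituting into the transmissibility equation gives transmissibility = -6*testing + 23.
peak_cases becomes -6*testing + 20.
Solve -6*testing + 20 = 26: testing = (26 - 20) / -6 = -1.

testing = -1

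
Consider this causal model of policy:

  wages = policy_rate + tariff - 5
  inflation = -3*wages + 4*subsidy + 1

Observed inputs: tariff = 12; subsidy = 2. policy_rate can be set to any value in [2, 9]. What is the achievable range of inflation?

-39 to -18

Substituting into the wages equation gives wages = policy_rate + 7.
Substituting into the inflation equation gives inflation = -3*policy_rate - 12.
Linear in policy_rate, so extremes are at the endpoints: policy_rate = 2 gives inflation = -18; policy_rate = 9 gives inflation = -39.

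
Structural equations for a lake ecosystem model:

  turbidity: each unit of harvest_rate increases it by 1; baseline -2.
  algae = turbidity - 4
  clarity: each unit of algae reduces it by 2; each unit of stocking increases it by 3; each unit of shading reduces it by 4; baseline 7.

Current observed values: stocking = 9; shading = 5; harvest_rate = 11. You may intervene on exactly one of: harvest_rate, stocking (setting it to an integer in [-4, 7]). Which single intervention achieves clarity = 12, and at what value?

set harvest_rate = 7

Intervening on harvest_rate: with other inputs at their observed values, clarity = -2*harvest_rate + 26. Solving for 12 gives harvest_rate = 7, within [-4, 7].
Intervening on stocking: clarity = 3*stocking - 23. Reaching 12 requires stocking = 35/3, not an integer.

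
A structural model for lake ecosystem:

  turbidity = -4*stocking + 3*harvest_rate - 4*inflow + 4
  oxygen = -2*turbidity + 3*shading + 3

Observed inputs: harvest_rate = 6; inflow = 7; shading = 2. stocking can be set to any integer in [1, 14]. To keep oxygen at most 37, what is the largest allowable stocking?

stocking = 2

Substituting into the turbidity equation gives turbidity = -4*stocking - 6.
Substituting into the oxygen equation gives oxygen = 8*stocking + 21.
Require 8*stocking + 21 ≤ 37, so stocking ≤ 2.
The largest integer in [1, 14] satisfying this is 2.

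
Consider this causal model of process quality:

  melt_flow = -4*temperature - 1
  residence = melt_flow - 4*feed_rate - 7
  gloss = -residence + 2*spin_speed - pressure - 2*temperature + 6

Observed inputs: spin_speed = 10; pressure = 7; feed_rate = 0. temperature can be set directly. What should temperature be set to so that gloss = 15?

Substituting into the residence equation gives residence = -4*temperature - 8.
Substituting into the gloss equation gives gloss = 2*temperature + 27.
Solve 2*temperature + 27 = 15: temperature = (15 - 27) / 2 = -6.

temperature = -6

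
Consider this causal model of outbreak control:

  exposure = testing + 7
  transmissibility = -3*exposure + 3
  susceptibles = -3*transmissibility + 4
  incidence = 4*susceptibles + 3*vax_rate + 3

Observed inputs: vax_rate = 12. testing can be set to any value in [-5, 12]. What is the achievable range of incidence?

91 to 703

Substituting into the transmissibility equation gives transmissibility = -3*testing - 18.
Substituting into the susceptibles equation gives susceptibles = 9*testing + 58.
Substituting into the incidence equation gives incidence = 36*testing + 271.
Linear in testing, so extremes are at the endpoints: testing = -5 gives incidence = 91; testing = 12 gives incidence = 703.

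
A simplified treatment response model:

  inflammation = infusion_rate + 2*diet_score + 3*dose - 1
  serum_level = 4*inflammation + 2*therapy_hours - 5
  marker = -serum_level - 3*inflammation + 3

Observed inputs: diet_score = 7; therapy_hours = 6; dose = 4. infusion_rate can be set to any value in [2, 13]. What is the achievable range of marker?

Substituting into the inflammation equation gives inflammation = infusion_rate + 25.
So serum_level = 4*infusion_rate + 107.
Substituting into the marker equation gives marker = -7*infusion_rate - 179.
Linear in infusion_rate, so extremes are at the endpoints: infusion_rate = 2 gives marker = -193; infusion_rate = 13 gives marker = -270.

-270 to -193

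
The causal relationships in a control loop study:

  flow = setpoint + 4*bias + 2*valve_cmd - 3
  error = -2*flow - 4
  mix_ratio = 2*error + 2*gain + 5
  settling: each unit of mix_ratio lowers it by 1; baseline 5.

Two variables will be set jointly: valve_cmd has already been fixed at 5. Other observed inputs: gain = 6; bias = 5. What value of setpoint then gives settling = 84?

With valve_cmd held at 5:
Substituting into the flow equation gives flow = setpoint + 27.
So error = -2*setpoint - 58.
This gives mix_ratio = -4*setpoint - 99.
Substituting into the settling equation gives settling = 4*setpoint + 104.
Solve 4*setpoint + 104 = 84: setpoint = (84 - 104) / 4 = -5.

setpoint = -5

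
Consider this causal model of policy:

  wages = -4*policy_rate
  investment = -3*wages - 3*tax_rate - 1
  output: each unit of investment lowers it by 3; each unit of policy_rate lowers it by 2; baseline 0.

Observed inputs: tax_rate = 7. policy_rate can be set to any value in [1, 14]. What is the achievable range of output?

Substituting into the investment equation gives investment = 12*policy_rate - 22.
This gives output = -38*policy_rate + 66.
Linear in policy_rate, so extremes are at the endpoints: policy_rate = 1 gives output = 28; policy_rate = 14 gives output = -466.

-466 to 28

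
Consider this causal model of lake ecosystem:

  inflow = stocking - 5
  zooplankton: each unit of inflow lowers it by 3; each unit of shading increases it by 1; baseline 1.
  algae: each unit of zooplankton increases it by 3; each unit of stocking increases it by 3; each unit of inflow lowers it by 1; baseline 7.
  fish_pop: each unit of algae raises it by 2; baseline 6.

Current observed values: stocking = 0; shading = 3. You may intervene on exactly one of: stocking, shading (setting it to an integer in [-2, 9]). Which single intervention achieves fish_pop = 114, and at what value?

set shading = -2

Intervening on stocking: fish_pop = -14*stocking + 144. Reaching 114 requires stocking = 15/7, not an integer.
Intervening on shading: with other inputs at their observed values, fish_pop = 6*shading + 126. Solving for 114 gives shading = -2, within [-2, 9].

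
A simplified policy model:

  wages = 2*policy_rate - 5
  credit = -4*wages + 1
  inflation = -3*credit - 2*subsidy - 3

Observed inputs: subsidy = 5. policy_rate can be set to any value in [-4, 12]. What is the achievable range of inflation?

Substituting into the credit equation gives credit = -8*policy_rate + 21.
This gives inflation = 24*policy_rate - 76.
Linear in policy_rate, so extremes are at the endpoints: policy_rate = -4 gives inflation = -172; policy_rate = 12 gives inflation = 212.

-172 to 212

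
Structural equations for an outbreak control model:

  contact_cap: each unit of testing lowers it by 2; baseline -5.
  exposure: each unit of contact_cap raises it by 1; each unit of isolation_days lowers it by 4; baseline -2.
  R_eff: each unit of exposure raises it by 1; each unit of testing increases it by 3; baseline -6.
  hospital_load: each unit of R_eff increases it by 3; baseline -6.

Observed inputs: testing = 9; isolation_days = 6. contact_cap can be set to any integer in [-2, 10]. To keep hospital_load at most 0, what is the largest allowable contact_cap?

Intervening on contact_cap fixes its value directly, overriding its dependence on testing.
Substituting into the exposure equation gives exposure = contact_cap - 26.
R_eff becomes contact_cap - 5.
Substituting into the hospital_load equation gives hospital_load = 3*contact_cap - 21.
Require 3*contact_cap - 21 ≤ 0, so contact_cap ≤ 7.
The largest integer in [-2, 10] satisfying this is 7.

contact_cap = 7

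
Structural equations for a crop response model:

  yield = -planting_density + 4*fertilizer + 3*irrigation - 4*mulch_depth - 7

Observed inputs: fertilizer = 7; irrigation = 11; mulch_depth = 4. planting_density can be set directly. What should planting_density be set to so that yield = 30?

planting_density = 8

Substituting into the yield equation gives yield = -planting_density + 38.
Solve -planting_density + 38 = 30: planting_density = (30 - 38) / -1 = 8.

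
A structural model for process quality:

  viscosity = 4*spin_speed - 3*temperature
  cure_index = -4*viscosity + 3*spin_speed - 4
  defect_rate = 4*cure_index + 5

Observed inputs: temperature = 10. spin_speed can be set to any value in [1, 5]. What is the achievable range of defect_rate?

Substituting into the viscosity equation gives viscosity = 4*spin_speed - 30.
This gives cure_index = -13*spin_speed + 116.
This gives defect_rate = -52*spin_speed + 469.
Linear in spin_speed, so extremes are at the endpoints: spin_speed = 1 gives defect_rate = 417; spin_speed = 5 gives defect_rate = 209.

209 to 417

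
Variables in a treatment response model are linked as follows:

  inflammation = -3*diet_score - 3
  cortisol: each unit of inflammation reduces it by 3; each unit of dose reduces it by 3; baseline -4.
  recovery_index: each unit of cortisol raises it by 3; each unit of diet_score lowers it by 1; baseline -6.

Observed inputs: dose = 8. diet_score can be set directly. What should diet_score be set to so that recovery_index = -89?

diet_score = -1

Substituting into the cortisol equation gives cortisol = 9*diet_score - 19.
So recovery_index = 26*diet_score - 63.
Solve 26*diet_score - 63 = -89: diet_score = (-89 + 63) / 26 = -1.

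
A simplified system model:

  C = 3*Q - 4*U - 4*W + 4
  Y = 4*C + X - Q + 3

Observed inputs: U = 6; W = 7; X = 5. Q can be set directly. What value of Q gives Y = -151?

Substituting into the C equation gives C = 3*Q - 48.
This gives Y = 11*Q - 184.
Solve 11*Q - 184 = -151: Q = (-151 + 184) / 11 = 3.

Q = 3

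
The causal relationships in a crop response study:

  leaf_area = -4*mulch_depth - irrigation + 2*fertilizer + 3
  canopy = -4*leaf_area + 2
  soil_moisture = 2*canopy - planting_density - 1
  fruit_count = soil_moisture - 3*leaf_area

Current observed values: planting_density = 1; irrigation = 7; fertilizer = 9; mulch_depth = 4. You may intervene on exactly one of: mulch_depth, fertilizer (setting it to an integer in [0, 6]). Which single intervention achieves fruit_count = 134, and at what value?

set fertilizer = 4

Intervening on mulch_depth: fruit_count = 44*mulch_depth - 152. Reaching 134 requires mulch_depth = 13/2, not an integer.
Intervening on fertilizer: with other inputs at their observed values, fruit_count = -22*fertilizer + 222. Solving for 134 gives fertilizer = 4, within [0, 6].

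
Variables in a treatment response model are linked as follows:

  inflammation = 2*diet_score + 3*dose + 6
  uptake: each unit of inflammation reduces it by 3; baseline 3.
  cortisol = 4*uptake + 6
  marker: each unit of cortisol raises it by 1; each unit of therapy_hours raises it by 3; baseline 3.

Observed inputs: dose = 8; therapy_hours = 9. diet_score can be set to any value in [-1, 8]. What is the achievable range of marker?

Substituting into the inflammation equation gives inflammation = 2*diet_score + 30.
Substituting into the uptake equation gives uptake = -6*diet_score - 87.
So cortisol = -24*diet_score - 342.
So marker = -24*diet_score - 312.
Linear in diet_score, so extremes are at the endpoints: diet_score = -1 gives marker = -288; diet_score = 8 gives marker = -504.

-504 to -288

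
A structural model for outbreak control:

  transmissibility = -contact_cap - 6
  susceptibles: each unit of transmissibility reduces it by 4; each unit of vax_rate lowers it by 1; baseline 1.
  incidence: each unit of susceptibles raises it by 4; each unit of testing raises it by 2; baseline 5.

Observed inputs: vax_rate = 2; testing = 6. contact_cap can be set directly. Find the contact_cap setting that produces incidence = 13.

Substituting into the susceptibles equation gives susceptibles = 4*contact_cap + 23.
Substituting into the incidence equation gives incidence = 16*contact_cap + 109.
Solve 16*contact_cap + 109 = 13: contact_cap = (13 - 109) / 16 = -6.

contact_cap = -6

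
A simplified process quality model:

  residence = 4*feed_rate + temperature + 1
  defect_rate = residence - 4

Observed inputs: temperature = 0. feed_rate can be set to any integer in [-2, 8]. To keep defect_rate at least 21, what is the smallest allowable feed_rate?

feed_rate = 6

Substituting into the residence equation gives residence = 4*feed_rate + 1.
This gives defect_rate = 4*feed_rate - 3.
Require 4*feed_rate - 3 ≥ 21, so feed_rate ≥ 6.
The smallest integer in [-2, 8] satisfying this is 6.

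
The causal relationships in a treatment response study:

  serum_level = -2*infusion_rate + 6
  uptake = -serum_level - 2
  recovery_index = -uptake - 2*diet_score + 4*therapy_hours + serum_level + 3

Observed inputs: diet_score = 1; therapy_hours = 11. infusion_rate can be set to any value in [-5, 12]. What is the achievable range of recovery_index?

Substituting into the uptake equation gives uptake = 2*infusion_rate - 8.
Substituting into the recovery_index equation gives recovery_index = -4*infusion_rate + 59.
Linear in infusion_rate, so extremes are at the endpoints: infusion_rate = -5 gives recovery_index = 79; infusion_rate = 12 gives recovery_index = 11.

11 to 79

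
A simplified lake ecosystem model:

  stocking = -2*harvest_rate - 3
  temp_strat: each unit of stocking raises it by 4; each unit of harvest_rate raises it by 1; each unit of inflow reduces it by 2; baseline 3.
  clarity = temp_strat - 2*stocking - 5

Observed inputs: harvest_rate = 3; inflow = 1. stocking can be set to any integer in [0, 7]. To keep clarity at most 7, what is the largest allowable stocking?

Intervening on stocking fixes its value directly, overriding its dependence on harvest_rate.
Substituting into the temp_strat equation gives temp_strat = 4*stocking + 4.
So clarity = 2*stocking - 1.
Require 2*stocking - 1 ≤ 7, so stocking ≤ 4.
The largest integer in [0, 7] satisfying this is 4.

stocking = 4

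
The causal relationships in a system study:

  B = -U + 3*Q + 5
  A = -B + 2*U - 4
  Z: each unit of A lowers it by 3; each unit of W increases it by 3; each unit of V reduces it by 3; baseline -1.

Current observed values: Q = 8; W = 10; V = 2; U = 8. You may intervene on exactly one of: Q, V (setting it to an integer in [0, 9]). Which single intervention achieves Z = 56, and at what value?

set V = 0

Intervening on Q: Z = 9*Q - 22. Reaching 56 requires Q = 26/3, not an integer.
Intervening on V: with other inputs at their observed values, Z = -3*V + 56. Solving for 56 gives V = 0, within [0, 9].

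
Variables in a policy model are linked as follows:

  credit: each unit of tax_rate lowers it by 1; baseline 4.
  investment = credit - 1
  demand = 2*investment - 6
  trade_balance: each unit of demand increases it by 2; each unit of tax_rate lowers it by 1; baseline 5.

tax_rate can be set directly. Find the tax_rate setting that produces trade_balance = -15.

tax_rate = 4

Substituting into the investment equation gives investment = -tax_rate + 3.
This gives demand = -2*tax_rate.
This gives trade_balance = -5*tax_rate + 5.
Solve -5*tax_rate + 5 = -15: tax_rate = (-15 - 5) / -5 = 4.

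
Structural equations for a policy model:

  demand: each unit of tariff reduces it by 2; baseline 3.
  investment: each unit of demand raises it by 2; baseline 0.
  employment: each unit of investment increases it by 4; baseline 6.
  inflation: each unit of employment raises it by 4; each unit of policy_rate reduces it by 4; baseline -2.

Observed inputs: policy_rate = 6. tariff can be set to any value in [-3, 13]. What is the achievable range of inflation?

-738 to 286

Substituting into the investment equation gives investment = -4*tariff + 6.
So employment = -16*tariff + 30.
So inflation = -64*tariff + 94.
Linear in tariff, so extremes are at the endpoints: tariff = -3 gives inflation = 286; tariff = 13 gives inflation = -738.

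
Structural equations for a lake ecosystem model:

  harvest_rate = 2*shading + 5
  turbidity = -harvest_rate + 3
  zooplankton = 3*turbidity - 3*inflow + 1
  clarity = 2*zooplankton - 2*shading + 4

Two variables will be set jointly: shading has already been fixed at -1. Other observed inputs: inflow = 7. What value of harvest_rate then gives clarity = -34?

harvest_rate = 3

With shading held at -1:
Intervening on harvest_rate fixes its value directly, overriding its dependence on shading.
Substituting into the zooplankton equation gives zooplankton = -3*harvest_rate - 11.
Substituting into the clarity equation gives clarity = -6*harvest_rate - 16.
Solve -6*harvest_rate - 16 = -34: harvest_rate = (-34 + 16) / -6 = 3.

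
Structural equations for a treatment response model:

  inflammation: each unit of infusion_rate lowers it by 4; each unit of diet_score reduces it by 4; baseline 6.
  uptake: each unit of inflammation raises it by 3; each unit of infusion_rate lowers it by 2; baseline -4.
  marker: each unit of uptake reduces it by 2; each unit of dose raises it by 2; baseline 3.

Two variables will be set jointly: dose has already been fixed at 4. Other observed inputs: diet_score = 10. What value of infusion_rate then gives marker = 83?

With dose held at 4:
Substituting into the inflammation equation gives inflammation = -4*infusion_rate - 34.
Substituting into the uptake equation gives uptake = -14*infusion_rate - 106.
Substituting into the marker equation gives marker = 28*infusion_rate + 223.
Solve 28*infusion_rate + 223 = 83: infusion_rate = (83 - 223) / 28 = -5.

infusion_rate = -5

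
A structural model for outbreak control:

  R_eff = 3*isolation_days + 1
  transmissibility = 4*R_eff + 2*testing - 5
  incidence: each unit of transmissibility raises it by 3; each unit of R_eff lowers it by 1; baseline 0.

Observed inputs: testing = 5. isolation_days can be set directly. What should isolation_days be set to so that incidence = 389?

isolation_days = 11

Substituting into the transmissibility equation gives transmissibility = 12*isolation_days + 9.
So incidence = 33*isolation_days + 26.
Solve 33*isolation_days + 26 = 389: isolation_days = (389 - 26) / 33 = 11.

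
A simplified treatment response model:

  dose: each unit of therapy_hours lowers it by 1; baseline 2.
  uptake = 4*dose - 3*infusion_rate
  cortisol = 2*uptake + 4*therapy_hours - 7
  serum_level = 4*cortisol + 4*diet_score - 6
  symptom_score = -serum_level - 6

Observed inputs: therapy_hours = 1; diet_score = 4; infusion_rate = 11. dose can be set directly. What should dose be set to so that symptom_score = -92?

Intervening on dose fixes its value directly, overriding its dependence on therapy_hours.
Substituting into the uptake equation gives uptake = 4*dose - 33.
So cortisol = 8*dose - 69.
So serum_level = 32*dose - 266.
Substituting into the symptom_score equation gives symptom_score = -32*dose + 260.
Solve -32*dose + 260 = -92: dose = (-92 - 260) / -32 = 11.

dose = 11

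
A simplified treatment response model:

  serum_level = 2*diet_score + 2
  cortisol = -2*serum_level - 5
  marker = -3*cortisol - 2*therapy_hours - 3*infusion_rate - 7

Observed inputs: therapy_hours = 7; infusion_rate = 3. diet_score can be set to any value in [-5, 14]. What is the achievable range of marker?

Substituting into the cortisol equation gives cortisol = -4*diet_score - 9.
So marker = 12*diet_score - 3.
Linear in diet_score, so extremes are at the endpoints: diet_score = -5 gives marker = -63; diet_score = 14 gives marker = 165.

-63 to 165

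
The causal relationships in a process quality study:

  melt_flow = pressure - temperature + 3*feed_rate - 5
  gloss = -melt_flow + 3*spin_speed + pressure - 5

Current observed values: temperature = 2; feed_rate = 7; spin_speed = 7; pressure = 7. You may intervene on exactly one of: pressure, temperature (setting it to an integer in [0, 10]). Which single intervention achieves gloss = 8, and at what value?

set temperature = 8

Intervening on pressure: the paths from pressure to gloss cancel (net effect zero), leaving gloss = 2; 8 is unreachable this way.
Intervening on temperature: with other inputs at their observed values, gloss = temperature. Solving for 8 gives temperature = 8, within [0, 10].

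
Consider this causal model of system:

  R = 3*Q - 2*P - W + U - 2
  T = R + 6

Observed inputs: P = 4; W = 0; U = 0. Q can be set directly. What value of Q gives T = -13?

Q = -3

Substituting into the R equation gives R = 3*Q - 10.
So T = 3*Q - 4.
Solve 3*Q - 4 = -13: Q = (-13 + 4) / 3 = -3.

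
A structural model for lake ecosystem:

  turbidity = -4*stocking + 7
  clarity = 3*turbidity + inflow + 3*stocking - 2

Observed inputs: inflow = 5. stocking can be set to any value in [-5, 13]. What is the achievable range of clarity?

-93 to 69

Substituting into the clarity equation gives clarity = -9*stocking + 24.
Linear in stocking, so extremes are at the endpoints: stocking = -5 gives clarity = 69; stocking = 13 gives clarity = -93.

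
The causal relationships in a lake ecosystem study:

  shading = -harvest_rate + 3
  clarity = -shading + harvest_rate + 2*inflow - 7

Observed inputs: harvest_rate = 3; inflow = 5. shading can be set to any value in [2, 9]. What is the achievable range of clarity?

Intervening on shading fixes its value directly, overriding its dependence on harvest_rate.
Substituting into the clarity equation gives clarity = -shading + 6.
Linear in shading, so extremes are at the endpoints: shading = 2 gives clarity = 4; shading = 9 gives clarity = -3.

-3 to 4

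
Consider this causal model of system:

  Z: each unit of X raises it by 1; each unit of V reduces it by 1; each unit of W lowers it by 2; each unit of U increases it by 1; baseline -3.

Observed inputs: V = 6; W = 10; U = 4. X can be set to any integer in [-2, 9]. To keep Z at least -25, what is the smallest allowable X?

Substituting into the Z equation gives Z = X - 25.
Require X - 25 ≥ -25, so X ≥ 0.
The smallest integer in [-2, 9] satisfying this is 0.

X = 0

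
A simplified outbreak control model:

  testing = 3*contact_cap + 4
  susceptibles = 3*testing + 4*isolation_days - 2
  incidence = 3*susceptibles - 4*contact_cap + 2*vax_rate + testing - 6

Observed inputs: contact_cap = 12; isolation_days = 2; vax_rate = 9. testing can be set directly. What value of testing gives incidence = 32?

Intervening on testing fixes its value directly, overriding its dependence on contact_cap.
Substituting into the susceptibles equation gives susceptibles = 3*testing + 6.
So incidence = 10*testing - 18.
Solve 10*testing - 18 = 32: testing = (32 + 18) / 10 = 5.

testing = 5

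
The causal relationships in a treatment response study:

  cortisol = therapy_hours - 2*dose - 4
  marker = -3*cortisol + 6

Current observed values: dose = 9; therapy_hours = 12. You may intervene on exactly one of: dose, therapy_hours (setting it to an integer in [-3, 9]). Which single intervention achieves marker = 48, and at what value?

Intervening on dose: marker = 6*dose - 18. Reaching 48 requires dose = 11, outside [-3, 9].
Intervening on therapy_hours: with other inputs at their observed values, marker = -3*therapy_hours + 72. Solving for 48 gives therapy_hours = 8, within [-3, 9].

set therapy_hours = 8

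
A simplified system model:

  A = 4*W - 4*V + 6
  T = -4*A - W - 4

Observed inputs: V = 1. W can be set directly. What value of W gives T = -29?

W = 1

Substituting into the A equation gives A = 4*W + 2.
Substituting into the T equation gives T = -17*W - 12.
Solve -17*W - 12 = -29: W = (-29 + 12) / -17 = 1.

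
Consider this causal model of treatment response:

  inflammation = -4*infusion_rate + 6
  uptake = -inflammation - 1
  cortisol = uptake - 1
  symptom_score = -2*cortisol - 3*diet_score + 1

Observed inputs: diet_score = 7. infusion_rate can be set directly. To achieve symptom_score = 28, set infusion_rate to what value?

Substituting into the uptake equation gives uptake = 4*infusion_rate - 7.
Substituting into the cortisol equation gives cortisol = 4*infusion_rate - 8.
This gives symptom_score = -8*infusion_rate - 4.
Solve -8*infusion_rate - 4 = 28: infusion_rate = (28 + 4) / -8 = -4.

infusion_rate = -4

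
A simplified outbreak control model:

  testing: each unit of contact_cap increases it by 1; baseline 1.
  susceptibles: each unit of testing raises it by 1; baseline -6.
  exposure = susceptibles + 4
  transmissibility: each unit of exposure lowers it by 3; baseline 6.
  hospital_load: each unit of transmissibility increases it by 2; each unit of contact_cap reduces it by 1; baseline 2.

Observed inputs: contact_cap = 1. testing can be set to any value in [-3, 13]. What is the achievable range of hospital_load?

Intervening on testing fixes its value directly, overriding its dependence on contact_cap.
Substituting into the exposure equation gives exposure = testing - 2.
So transmissibility = -3*testing + 12.
Substituting into the hospital_load equation gives hospital_load = -6*testing + 25.
Linear in testing, so extremes are at the endpoints: testing = -3 gives hospital_load = 43; testing = 13 gives hospital_load = -53.

-53 to 43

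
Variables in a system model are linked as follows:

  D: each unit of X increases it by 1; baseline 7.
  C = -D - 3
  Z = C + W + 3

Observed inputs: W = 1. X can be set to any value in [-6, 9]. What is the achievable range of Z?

-15 to 0

Substituting into the C equation gives C = -X - 10.
This gives Z = -X - 6.
Linear in X, so extremes are at the endpoints: X = -6 gives Z = 0; X = 9 gives Z = -15.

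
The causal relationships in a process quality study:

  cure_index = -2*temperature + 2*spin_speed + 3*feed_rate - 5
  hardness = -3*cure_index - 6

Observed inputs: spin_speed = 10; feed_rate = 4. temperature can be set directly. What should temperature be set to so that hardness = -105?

Substituting into the cure_index equation gives cure_index = -2*temperature + 27.
Substituting into the hardness equation gives hardness = 6*temperature - 87.
Solve 6*temperature - 87 = -105: temperature = (-105 + 87) / 6 = -3.

temperature = -3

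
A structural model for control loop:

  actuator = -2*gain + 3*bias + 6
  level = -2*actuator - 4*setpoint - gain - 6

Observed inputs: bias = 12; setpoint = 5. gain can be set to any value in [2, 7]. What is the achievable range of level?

Substituting into the actuator equation gives actuator = -2*gain + 42.
So level = 3*gain - 110.
Linear in gain, so extremes are at the endpoints: gain = 2 gives level = -104; gain = 7 gives level = -89.

-104 to -89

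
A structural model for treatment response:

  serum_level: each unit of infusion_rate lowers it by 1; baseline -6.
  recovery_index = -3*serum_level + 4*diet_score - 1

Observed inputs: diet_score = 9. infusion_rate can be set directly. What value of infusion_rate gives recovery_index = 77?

Substituting into the recovery_index equation gives recovery_index = 3*infusion_rate + 53.
Solve 3*infusion_rate + 53 = 77: infusion_rate = (77 - 53) / 3 = 8.

infusion_rate = 8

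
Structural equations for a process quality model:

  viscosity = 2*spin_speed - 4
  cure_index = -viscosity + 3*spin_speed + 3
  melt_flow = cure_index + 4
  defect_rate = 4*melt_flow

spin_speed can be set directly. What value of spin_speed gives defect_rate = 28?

spin_speed = -4

Substituting into the cure_index equation gives cure_index = spin_speed + 7.
Substituting into the melt_flow equation gives melt_flow = spin_speed + 11.
So defect_rate = 4*spin_speed + 44.
Solve 4*spin_speed + 44 = 28: spin_speed = (28 - 44) / 4 = -4.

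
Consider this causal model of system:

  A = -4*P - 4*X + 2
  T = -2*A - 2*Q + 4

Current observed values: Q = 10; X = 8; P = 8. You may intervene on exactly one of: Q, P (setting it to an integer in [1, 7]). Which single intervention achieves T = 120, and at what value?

Intervening on Q: with other inputs at their observed values, T = -2*Q + 128. Solving for 120 gives Q = 4, within [1, 7].
Intervening on P: T = 8*P + 44. Reaching 120 requires P = 19/2, not an integer.

set Q = 4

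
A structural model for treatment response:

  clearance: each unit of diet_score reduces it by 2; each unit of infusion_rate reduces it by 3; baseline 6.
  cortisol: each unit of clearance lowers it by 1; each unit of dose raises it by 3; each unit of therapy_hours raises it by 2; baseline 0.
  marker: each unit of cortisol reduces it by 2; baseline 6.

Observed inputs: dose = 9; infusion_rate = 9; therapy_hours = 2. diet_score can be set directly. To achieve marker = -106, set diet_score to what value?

diet_score = 2

Substituting into the clearance equation gives clearance = -2*diet_score - 21.
This gives cortisol = 2*diet_score + 52.
marker becomes -4*diet_score - 98.
Solve -4*diet_score - 98 = -106: diet_score = (-106 + 98) / -4 = 2.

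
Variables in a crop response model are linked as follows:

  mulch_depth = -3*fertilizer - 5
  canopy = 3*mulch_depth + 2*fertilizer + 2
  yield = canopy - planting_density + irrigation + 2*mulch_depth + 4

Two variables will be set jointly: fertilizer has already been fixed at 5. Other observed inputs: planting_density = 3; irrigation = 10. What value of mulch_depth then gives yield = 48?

mulch_depth = 5

With fertilizer held at 5:
Intervening on mulch_depth fixes its value directly, overriding its dependence on fertilizer.
Substituting into the canopy equation gives canopy = 3*mulch_depth + 12.
Substituting into the yield equation gives yield = 5*mulch_depth + 23.
Solve 5*mulch_depth + 23 = 48: mulch_depth = (48 - 23) / 5 = 5.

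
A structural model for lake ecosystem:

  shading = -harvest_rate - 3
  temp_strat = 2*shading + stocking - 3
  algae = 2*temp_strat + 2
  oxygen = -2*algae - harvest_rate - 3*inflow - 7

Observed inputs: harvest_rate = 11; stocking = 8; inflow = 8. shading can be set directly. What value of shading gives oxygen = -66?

Intervening on shading fixes its value directly, overriding its dependence on harvest_rate.
Substituting into the temp_strat equation gives temp_strat = 2*shading + 5.
algae becomes 4*shading + 12.
oxygen becomes -8*shading - 66.
Solve -8*shading - 66 = -66: shading = (-66 + 66) / -8 = 0.

shading = 0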